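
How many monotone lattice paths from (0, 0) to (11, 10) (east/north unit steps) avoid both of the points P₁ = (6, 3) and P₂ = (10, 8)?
Number of paths = 186666

Inclusion–exclusion. Total paths: C(21, 11) = 352716. Through P₁: C(9, 6)·C(12, 5) = 66528. Through P₂: C(18, 10)·C(3, 1) = 131274. Since P₁ is strictly southwest of P₂, a monotone path through both must visit P₁ then P₂; paths through both = C(9, 6)·C(9, 4)·C(3, 1) = 31752. Avoid both = 352716 − 66528 − 131274 + 31752 = 186666.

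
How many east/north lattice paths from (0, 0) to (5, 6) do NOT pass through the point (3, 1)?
Number of paths = 378

Total paths from (0, 0) to (5, 6): C(11, 5) = 462. Paths through (3, 1): (paths (0, 0) → (3, 1)) × (paths (3, 1) → (5, 6)) = C(4, 3) · C(7, 2) = 4 · 21 = 84. Avoidance count = 462 − 84 = 378.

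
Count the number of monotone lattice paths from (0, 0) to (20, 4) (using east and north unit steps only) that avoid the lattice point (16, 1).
Number of paths = 10031

Total paths from (0, 0) to (20, 4): C(24, 20) = 10626. Paths through (16, 1): (paths (0, 0) → (16, 1)) × (paths (16, 1) → (20, 4)) = C(17, 16) · C(7, 4) = 17 · 35 = 595. Avoidance count = 10626 − 595 = 10031.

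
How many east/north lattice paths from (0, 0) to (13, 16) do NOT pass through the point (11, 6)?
Number of paths = 67047099

Total paths from (0, 0) to (13, 16): C(29, 13) = 67863915. Paths through (11, 6): (paths (0, 0) → (11, 6)) × (paths (11, 6) → (13, 16)) = C(17, 11) · C(12, 2) = 12376 · 66 = 816816. Avoidance count = 67863915 − 816816 = 67047099.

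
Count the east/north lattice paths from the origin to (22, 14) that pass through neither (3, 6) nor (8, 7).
Number of paths = 2920154220

Inclusion–exclusion. Total paths: C(36, 22) = 3796297200. Through P₁: C(9, 3)·C(27, 19) = 186486300. Through P₂: C(15, 8)·C(21, 14) = 748261800. Since P₁ is strictly southwest of P₂, a monotone path through both must visit P₁ then P₂; paths through both = C(9, 3)·C(6, 5)·C(21, 14) = 58605120. Avoid both = 3796297200 − 186486300 − 748261800 + 58605120 = 2920154220.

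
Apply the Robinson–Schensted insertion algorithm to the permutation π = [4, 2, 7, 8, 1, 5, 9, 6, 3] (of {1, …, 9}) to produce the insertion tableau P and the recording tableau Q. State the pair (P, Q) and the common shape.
P = [1, 3, 6, 9] / [2, 5, 8] / [4, 7];  Q = [1, 3, 4, 7] / [2, 6, 8] / [5, 9];  common shape = (4, 3, 2)

Row-insert the values π_1, π_2, … into P one at a time, bumping the leftmost entry strictly greater than the inserted value down to the next row. The recording tableau Q records, in position (i, j), the step at which that cell was added to P.
  Insert 4 (step 1): P = [4];  Q = [1]
  Insert 2 (step 2): P = [2] / [4];  Q = [1] / [2]
  Insert 7 (step 3): P = [2, 7] / [4];  Q = [1, 3] / [2]
  Insert 8 (step 4): P = [2, 7, 8] / [4];  Q = [1, 3, 4] / [2]
  Insert 1 (step 5): P = [1, 7, 8] / [2] / [4];  Q = [1, 3, 4] / [2] / [5]
  Insert 5 (step 6): P = [1, 5, 8] / [2, 7] / [4];  Q = [1, 3, 4] / [2, 6] / [5]
  Insert 9 (step 7): P = [1, 5, 8, 9] / [2, 7] / [4];  Q = [1, 3, 4, 7] / [2, 6] / [5]
  Insert 6 (step 8): P = [1, 5, 6, 9] / [2, 7, 8] / [4];  Q = [1, 3, 4, 7] / [2, 6, 8] / [5]
  Insert 3 (step 9): P = [1, 3, 6, 9] / [2, 5, 8] / [4, 7];  Q = [1, 3, 4, 7] / [2, 6, 8] / [5, 9]
Final shape: (4, 3, 2).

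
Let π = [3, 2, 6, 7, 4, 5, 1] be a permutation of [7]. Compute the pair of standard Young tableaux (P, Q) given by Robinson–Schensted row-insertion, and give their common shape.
P = [1, 4, 5] / [2, 6, 7] / [3];  Q = [1, 3, 4] / [2, 5, 6] / [7];  common shape = (3, 3, 1)

Row-insert the values π_1, π_2, … into P one at a time, bumping the leftmost entry strictly greater than the inserted value down to the next row. The recording tableau Q records, in position (i, j), the step at which that cell was added to P.
  Insert 3 (step 1): P = [3];  Q = [1]
  Insert 2 (step 2): P = [2] / [3];  Q = [1] / [2]
  Insert 6 (step 3): P = [2, 6] / [3];  Q = [1, 3] / [2]
  Insert 7 (step 4): P = [2, 6, 7] / [3];  Q = [1, 3, 4] / [2]
  Insert 4 (step 5): P = [2, 4, 7] / [3, 6];  Q = [1, 3, 4] / [2, 5]
  Insert 5 (step 6): P = [2, 4, 5] / [3, 6, 7];  Q = [1, 3, 4] / [2, 5, 6]
  Insert 1 (step 7): P = [1, 4, 5] / [2, 6, 7] / [3];  Q = [1, 3, 4] / [2, 5, 6] / [7]
Final shape: (3, 3, 1).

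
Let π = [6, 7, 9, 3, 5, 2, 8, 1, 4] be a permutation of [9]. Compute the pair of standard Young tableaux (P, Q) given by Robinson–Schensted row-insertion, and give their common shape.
P = [1, 4, 8] / [2, 5, 9] / [3, 7] / [6];  Q = [1, 2, 3] / [4, 5, 7] / [6, 9] / [8];  common shape = (3, 3, 2, 1)

Row-insert the values π_1, π_2, … into P one at a time, bumping the leftmost entry strictly greater than the inserted value down to the next row. The recording tableau Q records, in position (i, j), the step at which that cell was added to P.
  Insert 6 (step 1): P = [6];  Q = [1]
  Insert 7 (step 2): P = [6, 7];  Q = [1, 2]
  Insert 9 (step 3): P = [6, 7, 9];  Q = [1, 2, 3]
  Insert 3 (step 4): P = [3, 7, 9] / [6];  Q = [1, 2, 3] / [4]
  Insert 5 (step 5): P = [3, 5, 9] / [6, 7];  Q = [1, 2, 3] / [4, 5]
  Insert 2 (step 6): P = [2, 5, 9] / [3, 7] / [6];  Q = [1, 2, 3] / [4, 5] / [6]
  Insert 8 (step 7): P = [2, 5, 8] / [3, 7, 9] / [6];  Q = [1, 2, 3] / [4, 5, 7] / [6]
  Insert 1 (step 8): P = [1, 5, 8] / [2, 7, 9] / [3] / [6];  Q = [1, 2, 3] / [4, 5, 7] / [6] / [8]
  Insert 4 (step 9): P = [1, 4, 8] / [2, 5, 9] / [3, 7] / [6];  Q = [1, 2, 3] / [4, 5, 7] / [6, 9] / [8]
Final shape: (3, 3, 2, 1).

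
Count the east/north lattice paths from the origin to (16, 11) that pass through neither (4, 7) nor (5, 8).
Number of paths = 12209067

Inclusion–exclusion. Total paths: C(27, 16) = 13037895. Through P₁: C(11, 4)·C(16, 12) = 600600. Through P₂: C(13, 5)·C(14, 11) = 468468. Since P₁ is strictly southwest of P₂, a monotone path through both must visit P₁ then P₂; paths through both = C(11, 4)·C(2, 1)·C(14, 11) = 240240. Avoid both = 13037895 − 600600 − 468468 + 240240 = 12209067.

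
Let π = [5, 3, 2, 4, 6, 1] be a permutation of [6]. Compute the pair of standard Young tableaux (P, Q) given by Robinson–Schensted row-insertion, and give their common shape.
P = [1, 4, 6] / [2] / [3] / [5];  Q = [1, 4, 5] / [2] / [3] / [6];  common shape = (3, 1, 1, 1)

Row-insert the values π_1, π_2, … into P one at a time, bumping the leftmost entry strictly greater than the inserted value down to the next row. The recording tableau Q records, in position (i, j), the step at which that cell was added to P.
  Insert 5 (step 1): P = [5];  Q = [1]
  Insert 3 (step 2): P = [3] / [5];  Q = [1] / [2]
  Insert 2 (step 3): P = [2] / [3] / [5];  Q = [1] / [2] / [3]
  Insert 4 (step 4): P = [2, 4] / [3] / [5];  Q = [1, 4] / [2] / [3]
  Insert 6 (step 5): P = [2, 4, 6] / [3] / [5];  Q = [1, 4, 5] / [2] / [3]
  Insert 1 (step 6): P = [1, 4, 6] / [2] / [3] / [5];  Q = [1, 4, 5] / [2] / [3] / [6]
Final shape: (3, 1, 1, 1).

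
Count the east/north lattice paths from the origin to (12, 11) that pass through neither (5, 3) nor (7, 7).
Number of paths = 665126

Inclusion–exclusion. Total paths: C(23, 12) = 1352078. Through P₁: C(8, 5)·C(15, 7) = 360360. Through P₂: C(14, 7)·C(9, 5) = 432432. Since P₁ is strictly southwest of P₂, a monotone path through both must visit P₁ then P₂; paths through both = C(8, 5)·C(6, 2)·C(9, 5) = 105840. Avoid both = 1352078 − 360360 − 432432 + 105840 = 665126.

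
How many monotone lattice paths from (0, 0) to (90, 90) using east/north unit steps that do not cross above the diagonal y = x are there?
C_90 = 1000134600800354781929399250536541864362461089950800

These NE paths below the diagonal are counted by the Catalan number C_n = (1/(n + 1)) · C(2n, n). For n = 90: C_90 = (1/91) · C(180, 90) = 91012248672832285155575331798825309656983959185522800/91 = 1000134600800354781929399250536541864362461089950800.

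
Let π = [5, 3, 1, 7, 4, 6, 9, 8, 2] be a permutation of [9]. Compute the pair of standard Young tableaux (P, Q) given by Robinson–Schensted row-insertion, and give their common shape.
P = [1, 2, 6, 8] / [3, 4, 9] / [5, 7];  Q = [1, 4, 6, 7] / [2, 5, 8] / [3, 9];  common shape = (4, 3, 2)

Row-insert the values π_1, π_2, … into P one at a time, bumping the leftmost entry strictly greater than the inserted value down to the next row. The recording tableau Q records, in position (i, j), the step at which that cell was added to P.
  Insert 5 (step 1): P = [5];  Q = [1]
  Insert 3 (step 2): P = [3] / [5];  Q = [1] / [2]
  Insert 1 (step 3): P = [1] / [3] / [5];  Q = [1] / [2] / [3]
  Insert 7 (step 4): P = [1, 7] / [3] / [5];  Q = [1, 4] / [2] / [3]
  Insert 4 (step 5): P = [1, 4] / [3, 7] / [5];  Q = [1, 4] / [2, 5] / [3]
  Insert 6 (step 6): P = [1, 4, 6] / [3, 7] / [5];  Q = [1, 4, 6] / [2, 5] / [3]
  Insert 9 (step 7): P = [1, 4, 6, 9] / [3, 7] / [5];  Q = [1, 4, 6, 7] / [2, 5] / [3]
  Insert 8 (step 8): P = [1, 4, 6, 8] / [3, 7, 9] / [5];  Q = [1, 4, 6, 7] / [2, 5, 8] / [3]
  Insert 2 (step 9): P = [1, 2, 6, 8] / [3, 4, 9] / [5, 7];  Q = [1, 4, 6, 7] / [2, 5, 8] / [3, 9]
Final shape: (4, 3, 2).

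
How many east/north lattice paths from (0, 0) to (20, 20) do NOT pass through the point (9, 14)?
Number of paths = 127732985380

Total paths from (0, 0) to (20, 20): C(40, 20) = 137846528820. Paths through (9, 14): (paths (0, 0) → (9, 14)) × (paths (9, 14) → (20, 20)) = C(23, 9) · C(17, 11) = 817190 · 12376 = 10113543440. Avoidance count = 137846528820 − 10113543440 = 127732985380.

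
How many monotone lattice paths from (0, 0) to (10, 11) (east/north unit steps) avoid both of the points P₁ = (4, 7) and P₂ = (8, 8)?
Number of paths = 171216

Inclusion–exclusion. Total paths: C(21, 10) = 352716. Through P₁: C(11, 4)·C(10, 6) = 69300. Through P₂: C(16, 8)·C(5, 2) = 128700. Since P₁ is strictly southwest of P₂, a monotone path through both must visit P₁ then P₂; paths through both = C(11, 4)·C(5, 4)·C(5, 2) = 16500. Avoid both = 352716 − 69300 − 128700 + 16500 = 171216.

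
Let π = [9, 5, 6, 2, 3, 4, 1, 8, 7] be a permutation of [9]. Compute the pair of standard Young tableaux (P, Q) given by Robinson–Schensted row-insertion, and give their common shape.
P = [1, 3, 4, 7] / [2, 6, 8] / [5] / [9];  Q = [1, 3, 6, 8] / [2, 5, 9] / [4] / [7];  common shape = (4, 3, 1, 1)

Row-insert the values π_1, π_2, … into P one at a time, bumping the leftmost entry strictly greater than the inserted value down to the next row. The recording tableau Q records, in position (i, j), the step at which that cell was added to P.
  Insert 9 (step 1): P = [9];  Q = [1]
  Insert 5 (step 2): P = [5] / [9];  Q = [1] / [2]
  Insert 6 (step 3): P = [5, 6] / [9];  Q = [1, 3] / [2]
  Insert 2 (step 4): P = [2, 6] / [5] / [9];  Q = [1, 3] / [2] / [4]
  Insert 3 (step 5): P = [2, 3] / [5, 6] / [9];  Q = [1, 3] / [2, 5] / [4]
  Insert 4 (step 6): P = [2, 3, 4] / [5, 6] / [9];  Q = [1, 3, 6] / [2, 5] / [4]
  Insert 1 (step 7): P = [1, 3, 4] / [2, 6] / [5] / [9];  Q = [1, 3, 6] / [2, 5] / [4] / [7]
  Insert 8 (step 8): P = [1, 3, 4, 8] / [2, 6] / [5] / [9];  Q = [1, 3, 6, 8] / [2, 5] / [4] / [7]
  Insert 7 (step 9): P = [1, 3, 4, 7] / [2, 6, 8] / [5] / [9];  Q = [1, 3, 6, 8] / [2, 5, 9] / [4] / [7]
Final shape: (4, 3, 1, 1).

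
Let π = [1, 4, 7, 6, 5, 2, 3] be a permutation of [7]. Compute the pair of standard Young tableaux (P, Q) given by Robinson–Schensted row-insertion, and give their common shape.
P = [1, 2, 3] / [4, 5] / [6] / [7];  Q = [1, 2, 3] / [4, 7] / [5] / [6];  common shape = (3, 2, 1, 1)

Row-insert the values π_1, π_2, … into P one at a time, bumping the leftmost entry strictly greater than the inserted value down to the next row. The recording tableau Q records, in position (i, j), the step at which that cell was added to P.
  Insert 1 (step 1): P = [1];  Q = [1]
  Insert 4 (step 2): P = [1, 4];  Q = [1, 2]
  Insert 7 (step 3): P = [1, 4, 7];  Q = [1, 2, 3]
  Insert 6 (step 4): P = [1, 4, 6] / [7];  Q = [1, 2, 3] / [4]
  Insert 5 (step 5): P = [1, 4, 5] / [6] / [7];  Q = [1, 2, 3] / [4] / [5]
  Insert 2 (step 6): P = [1, 2, 5] / [4] / [6] / [7];  Q = [1, 2, 3] / [4] / [5] / [6]
  Insert 3 (step 7): P = [1, 2, 3] / [4, 5] / [6] / [7];  Q = [1, 2, 3] / [4, 7] / [5] / [6]
Final shape: (3, 2, 1, 1).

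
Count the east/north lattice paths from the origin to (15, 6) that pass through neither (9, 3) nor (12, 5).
Number of paths = 19832

Inclusion–exclusion. Total paths: C(21, 15) = 54264. Through P₁: C(12, 9)·C(9, 6) = 18480. Through P₂: C(17, 12)·C(4, 3) = 24752. Since P₁ is strictly southwest of P₂, a monotone path through both must visit P₁ then P₂; paths through both = C(12, 9)·C(5, 3)·C(4, 3) = 8800. Avoid both = 54264 − 18480 − 24752 + 8800 = 19832.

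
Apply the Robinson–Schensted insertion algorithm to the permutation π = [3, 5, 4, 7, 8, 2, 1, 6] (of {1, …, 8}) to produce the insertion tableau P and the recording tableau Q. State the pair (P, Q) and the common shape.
P = [1, 4, 6, 8] / [2, 7] / [3] / [5];  Q = [1, 2, 4, 5] / [3, 8] / [6] / [7];  common shape = (4, 2, 1, 1)

Row-insert the values π_1, π_2, … into P one at a time, bumping the leftmost entry strictly greater than the inserted value down to the next row. The recording tableau Q records, in position (i, j), the step at which that cell was added to P.
  Insert 3 (step 1): P = [3];  Q = [1]
  Insert 5 (step 2): P = [3, 5];  Q = [1, 2]
  Insert 4 (step 3): P = [3, 4] / [5];  Q = [1, 2] / [3]
  Insert 7 (step 4): P = [3, 4, 7] / [5];  Q = [1, 2, 4] / [3]
  Insert 8 (step 5): P = [3, 4, 7, 8] / [5];  Q = [1, 2, 4, 5] / [3]
  Insert 2 (step 6): P = [2, 4, 7, 8] / [3] / [5];  Q = [1, 2, 4, 5] / [3] / [6]
  Insert 1 (step 7): P = [1, 4, 7, 8] / [2] / [3] / [5];  Q = [1, 2, 4, 5] / [3] / [6] / [7]
  Insert 6 (step 8): P = [1, 4, 6, 8] / [2, 7] / [3] / [5];  Q = [1, 2, 4, 5] / [3, 8] / [6] / [7]
Final shape: (4, 2, 1, 1).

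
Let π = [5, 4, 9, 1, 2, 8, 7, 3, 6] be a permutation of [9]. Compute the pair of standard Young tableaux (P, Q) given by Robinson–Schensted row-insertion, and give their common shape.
P = [1, 2, 3, 6] / [4, 7] / [5, 8] / [9];  Q = [1, 3, 6, 9] / [2, 5] / [4, 7] / [8];  common shape = (4, 2, 2, 1)

Row-insert the values π_1, π_2, … into P one at a time, bumping the leftmost entry strictly greater than the inserted value down to the next row. The recording tableau Q records, in position (i, j), the step at which that cell was added to P.
  Insert 5 (step 1): P = [5];  Q = [1]
  Insert 4 (step 2): P = [4] / [5];  Q = [1] / [2]
  Insert 9 (step 3): P = [4, 9] / [5];  Q = [1, 3] / [2]
  Insert 1 (step 4): P = [1, 9] / [4] / [5];  Q = [1, 3] / [2] / [4]
  Insert 2 (step 5): P = [1, 2] / [4, 9] / [5];  Q = [1, 3] / [2, 5] / [4]
  Insert 8 (step 6): P = [1, 2, 8] / [4, 9] / [5];  Q = [1, 3, 6] / [2, 5] / [4]
  Insert 7 (step 7): P = [1, 2, 7] / [4, 8] / [5, 9];  Q = [1, 3, 6] / [2, 5] / [4, 7]
  Insert 3 (step 8): P = [1, 2, 3] / [4, 7] / [5, 8] / [9];  Q = [1, 3, 6] / [2, 5] / [4, 7] / [8]
  Insert 6 (step 9): P = [1, 2, 3, 6] / [4, 7] / [5, 8] / [9];  Q = [1, 3, 6, 9] / [2, 5] / [4, 7] / [8]
Final shape: (4, 2, 2, 1).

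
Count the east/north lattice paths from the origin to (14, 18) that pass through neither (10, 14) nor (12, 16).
Number of paths = 222222366

Inclusion–exclusion. Total paths: C(32, 14) = 471435600. Through P₁: C(24, 10)·C(8, 4) = 137287920. Through P₂: C(28, 12)·C(4, 2) = 182530530. Since P₁ is strictly southwest of P₂, a monotone path through both must visit P₁ then P₂; paths through both = C(24, 10)·C(4, 2)·C(4, 2) = 70605216. Avoid both = 471435600 − 137287920 − 182530530 + 70605216 = 222222366.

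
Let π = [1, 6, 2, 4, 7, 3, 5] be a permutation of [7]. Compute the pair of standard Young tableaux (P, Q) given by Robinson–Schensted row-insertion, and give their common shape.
P = [1, 2, 3, 5] / [4, 7] / [6];  Q = [1, 2, 4, 5] / [3, 7] / [6];  common shape = (4, 2, 1)

Row-insert the values π_1, π_2, … into P one at a time, bumping the leftmost entry strictly greater than the inserted value down to the next row. The recording tableau Q records, in position (i, j), the step at which that cell was added to P.
  Insert 1 (step 1): P = [1];  Q = [1]
  Insert 6 (step 2): P = [1, 6];  Q = [1, 2]
  Insert 2 (step 3): P = [1, 2] / [6];  Q = [1, 2] / [3]
  Insert 4 (step 4): P = [1, 2, 4] / [6];  Q = [1, 2, 4] / [3]
  Insert 7 (step 5): P = [1, 2, 4, 7] / [6];  Q = [1, 2, 4, 5] / [3]
  Insert 3 (step 6): P = [1, 2, 3, 7] / [4] / [6];  Q = [1, 2, 4, 5] / [3] / [6]
  Insert 5 (step 7): P = [1, 2, 3, 5] / [4, 7] / [6];  Q = [1, 2, 4, 5] / [3, 7] / [6]
Final shape: (4, 2, 1).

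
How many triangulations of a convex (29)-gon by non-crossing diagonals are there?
C_27 = 69533550916004

These polygon triangulations are counted by the Catalan number C_n = (1/(n + 1)) · C(2n, n). For n = 27: C_27 = (1/28) · C(54, 27) = 1946939425648112/28 = 69533550916004.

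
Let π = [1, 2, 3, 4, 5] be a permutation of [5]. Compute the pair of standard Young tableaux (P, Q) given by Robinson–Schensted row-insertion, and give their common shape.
P = [1, 2, 3, 4, 5];  Q = [1, 2, 3, 4, 5];  common shape = (5)

Row-insert the values π_1, π_2, … into P one at a time, bumping the leftmost entry strictly greater than the inserted value down to the next row. The recording tableau Q records, in position (i, j), the step at which that cell was added to P.
  Insert 1 (step 1): P = [1];  Q = [1]
  Insert 2 (step 2): P = [1, 2];  Q = [1, 2]
  Insert 3 (step 3): P = [1, 2, 3];  Q = [1, 2, 3]
  Insert 4 (step 4): P = [1, 2, 3, 4];  Q = [1, 2, 3, 4]
  Insert 5 (step 5): P = [1, 2, 3, 4, 5];  Q = [1, 2, 3, 4, 5]
Final shape: (5).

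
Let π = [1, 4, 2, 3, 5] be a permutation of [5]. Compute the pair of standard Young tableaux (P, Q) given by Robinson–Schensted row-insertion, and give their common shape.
P = [1, 2, 3, 5] / [4];  Q = [1, 2, 4, 5] / [3];  common shape = (4, 1)

Row-insert the values π_1, π_2, … into P one at a time, bumping the leftmost entry strictly greater than the inserted value down to the next row. The recording tableau Q records, in position (i, j), the step at which that cell was added to P.
  Insert 1 (step 1): P = [1];  Q = [1]
  Insert 4 (step 2): P = [1, 4];  Q = [1, 2]
  Insert 2 (step 3): P = [1, 2] / [4];  Q = [1, 2] / [3]
  Insert 3 (step 4): P = [1, 2, 3] / [4];  Q = [1, 2, 4] / [3]
  Insert 5 (step 5): P = [1, 2, 3, 5] / [4];  Q = [1, 2, 4, 5] / [3]
Final shape: (4, 1).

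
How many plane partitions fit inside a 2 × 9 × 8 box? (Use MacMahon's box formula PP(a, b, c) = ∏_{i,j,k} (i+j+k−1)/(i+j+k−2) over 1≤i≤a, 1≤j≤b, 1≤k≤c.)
PP(2, 9, 8) = 118195220

Evaluate the triple product over i = 1..2, j = 1..9, k = 1..8. The factors are (2/1) · (3/2) · (4/3) · (5/4) · (6/5) · (7/6) · (8/7) · (9/8) · … (144 factors total). The numerators and denominators telescope so the product is an integer; carrying out the multiplication exactly gives PP(2, 9, 8) = 118195220.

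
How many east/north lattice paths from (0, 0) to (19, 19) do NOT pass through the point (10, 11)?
Number of paths = 26770737840

Total paths from (0, 0) to (19, 19): C(38, 19) = 35345263800. Paths through (10, 11): (paths (0, 0) → (10, 11)) × (paths (10, 11) → (19, 19)) = C(21, 10) · C(17, 9) = 352716 · 24310 = 8574525960. Avoidance count = 35345263800 − 8574525960 = 26770737840.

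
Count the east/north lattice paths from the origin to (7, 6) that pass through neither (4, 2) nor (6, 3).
Number of paths = 1035

Inclusion–exclusion. Total paths: C(13, 7) = 1716. Through P₁: C(6, 4)·C(7, 3) = 525. Through P₂: C(9, 6)·C(4, 1) = 336. Since P₁ is strictly southwest of P₂, a monotone path through both must visit P₁ then P₂; paths through both = C(6, 4)·C(3, 2)·C(4, 1) = 180. Avoid both = 1716 − 525 − 336 + 180 = 1035.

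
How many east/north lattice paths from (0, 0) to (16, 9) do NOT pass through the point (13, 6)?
Number of paths = 1500335

Total paths from (0, 0) to (16, 9): C(25, 16) = 2042975. Paths through (13, 6): (paths (0, 0) → (13, 6)) × (paths (13, 6) → (16, 9)) = C(19, 13) · C(6, 3) = 27132 · 20 = 542640. Avoidance count = 2042975 − 542640 = 1500335.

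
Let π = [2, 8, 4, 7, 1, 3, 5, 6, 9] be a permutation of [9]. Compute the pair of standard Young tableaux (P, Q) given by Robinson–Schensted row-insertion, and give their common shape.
P = [1, 3, 5, 6, 9] / [2, 4, 7] / [8];  Q = [1, 2, 4, 8, 9] / [3, 6, 7] / [5];  common shape = (5, 3, 1)

Row-insert the values π_1, π_2, … into P one at a time, bumping the leftmost entry strictly greater than the inserted value down to the next row. The recording tableau Q records, in position (i, j), the step at which that cell was added to P.
  Insert 2 (step 1): P = [2];  Q = [1]
  Insert 8 (step 2): P = [2, 8];  Q = [1, 2]
  Insert 4 (step 3): P = [2, 4] / [8];  Q = [1, 2] / [3]
  Insert 7 (step 4): P = [2, 4, 7] / [8];  Q = [1, 2, 4] / [3]
  Insert 1 (step 5): P = [1, 4, 7] / [2] / [8];  Q = [1, 2, 4] / [3] / [5]
  Insert 3 (step 6): P = [1, 3, 7] / [2, 4] / [8];  Q = [1, 2, 4] / [3, 6] / [5]
  Insert 5 (step 7): P = [1, 3, 5] / [2, 4, 7] / [8];  Q = [1, 2, 4] / [3, 6, 7] / [5]
  Insert 6 (step 8): P = [1, 3, 5, 6] / [2, 4, 7] / [8];  Q = [1, 2, 4, 8] / [3, 6, 7] / [5]
  Insert 9 (step 9): P = [1, 3, 5, 6, 9] / [2, 4, 7] / [8];  Q = [1, 2, 4, 8, 9] / [3, 6, 7] / [5]
Final shape: (5, 3, 1).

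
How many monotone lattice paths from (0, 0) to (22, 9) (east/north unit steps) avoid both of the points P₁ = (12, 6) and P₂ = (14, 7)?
Number of paths = 12124311

Inclusion–exclusion. Total paths: C(31, 22) = 20160075. Through P₁: C(18, 12)·C(13, 10) = 5309304. Through P₂: C(21, 14)·C(10, 8) = 5232600. Since P₁ is strictly southwest of P₂, a monotone path through both must visit P₁ then P₂; paths through both = C(18, 12)·C(3, 2)·C(10, 8) = 2506140. Avoid both = 20160075 − 5309304 − 5232600 + 2506140 = 12124311.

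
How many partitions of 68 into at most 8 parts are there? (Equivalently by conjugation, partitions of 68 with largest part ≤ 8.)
p(68, parts ≤ 8) = 163069

Use the recurrence p(n, m) = p(n, m−1) + p(n−m, m): either the largest part is < m (count p(n, m−1)) or the largest part is exactly m (remove one copy of m, count p(n−m, m)). With p(0, ·) = 1 this gives p(68, parts ≤ 8) = 163069. (By conjugating Young diagrams, this also counts partitions of 68 into at most 8 parts.)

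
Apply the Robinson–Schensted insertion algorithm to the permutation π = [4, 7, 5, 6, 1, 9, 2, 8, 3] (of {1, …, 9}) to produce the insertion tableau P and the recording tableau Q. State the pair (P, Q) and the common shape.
P = [1, 2, 3, 8] / [4, 5, 6] / [7, 9];  Q = [1, 2, 4, 6] / [3, 7, 8] / [5, 9];  common shape = (4, 3, 2)

Row-insert the values π_1, π_2, … into P one at a time, bumping the leftmost entry strictly greater than the inserted value down to the next row. The recording tableau Q records, in position (i, j), the step at which that cell was added to P.
  Insert 4 (step 1): P = [4];  Q = [1]
  Insert 7 (step 2): P = [4, 7];  Q = [1, 2]
  Insert 5 (step 3): P = [4, 5] / [7];  Q = [1, 2] / [3]
  Insert 6 (step 4): P = [4, 5, 6] / [7];  Q = [1, 2, 4] / [3]
  Insert 1 (step 5): P = [1, 5, 6] / [4] / [7];  Q = [1, 2, 4] / [3] / [5]
  Insert 9 (step 6): P = [1, 5, 6, 9] / [4] / [7];  Q = [1, 2, 4, 6] / [3] / [5]
  Insert 2 (step 7): P = [1, 2, 6, 9] / [4, 5] / [7];  Q = [1, 2, 4, 6] / [3, 7] / [5]
  Insert 8 (step 8): P = [1, 2, 6, 8] / [4, 5, 9] / [7];  Q = [1, 2, 4, 6] / [3, 7, 8] / [5]
  Insert 3 (step 9): P = [1, 2, 3, 8] / [4, 5, 6] / [7, 9];  Q = [1, 2, 4, 6] / [3, 7, 8] / [5, 9]
Final shape: (4, 3, 2).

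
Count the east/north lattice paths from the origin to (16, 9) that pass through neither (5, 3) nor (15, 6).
Number of paths = 1196927

Inclusion–exclusion. Total paths: C(25, 16) = 2042975. Through P₁: C(8, 5)·C(17, 11) = 693056. Through P₂: C(21, 15)·C(4, 1) = 217056. Since P₁ is strictly southwest of P₂, a monotone path through both must visit P₁ then P₂; paths through both = C(8, 5)·C(13, 10)·C(4, 1) = 64064. Avoid both = 2042975 − 693056 − 217056 + 64064 = 1196927.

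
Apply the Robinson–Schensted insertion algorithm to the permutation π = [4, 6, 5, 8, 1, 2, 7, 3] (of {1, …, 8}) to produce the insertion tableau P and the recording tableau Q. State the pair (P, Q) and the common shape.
P = [1, 2, 3] / [4, 5, 7] / [6, 8];  Q = [1, 2, 4] / [3, 6, 7] / [5, 8];  common shape = (3, 3, 2)

Row-insert the values π_1, π_2, … into P one at a time, bumping the leftmost entry strictly greater than the inserted value down to the next row. The recording tableau Q records, in position (i, j), the step at which that cell was added to P.
  Insert 4 (step 1): P = [4];  Q = [1]
  Insert 6 (step 2): P = [4, 6];  Q = [1, 2]
  Insert 5 (step 3): P = [4, 5] / [6];  Q = [1, 2] / [3]
  Insert 8 (step 4): P = [4, 5, 8] / [6];  Q = [1, 2, 4] / [3]
  Insert 1 (step 5): P = [1, 5, 8] / [4] / [6];  Q = [1, 2, 4] / [3] / [5]
  Insert 2 (step 6): P = [1, 2, 8] / [4, 5] / [6];  Q = [1, 2, 4] / [3, 6] / [5]
  Insert 7 (step 7): P = [1, 2, 7] / [4, 5, 8] / [6];  Q = [1, 2, 4] / [3, 6, 7] / [5]
  Insert 3 (step 8): P = [1, 2, 3] / [4, 5, 7] / [6, 8];  Q = [1, 2, 4] / [3, 6, 7] / [5, 8]
Final shape: (3, 3, 2).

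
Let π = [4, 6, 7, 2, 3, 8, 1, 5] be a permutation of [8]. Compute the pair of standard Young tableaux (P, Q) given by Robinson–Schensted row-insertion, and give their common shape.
P = [1, 3, 5, 8] / [2, 6, 7] / [4];  Q = [1, 2, 3, 6] / [4, 5, 8] / [7];  common shape = (4, 3, 1)

Row-insert the values π_1, π_2, … into P one at a time, bumping the leftmost entry strictly greater than the inserted value down to the next row. The recording tableau Q records, in position (i, j), the step at which that cell was added to P.
  Insert 4 (step 1): P = [4];  Q = [1]
  Insert 6 (step 2): P = [4, 6];  Q = [1, 2]
  Insert 7 (step 3): P = [4, 6, 7];  Q = [1, 2, 3]
  Insert 2 (step 4): P = [2, 6, 7] / [4];  Q = [1, 2, 3] / [4]
  Insert 3 (step 5): P = [2, 3, 7] / [4, 6];  Q = [1, 2, 3] / [4, 5]
  Insert 8 (step 6): P = [2, 3, 7, 8] / [4, 6];  Q = [1, 2, 3, 6] / [4, 5]
  Insert 1 (step 7): P = [1, 3, 7, 8] / [2, 6] / [4];  Q = [1, 2, 3, 6] / [4, 5] / [7]
  Insert 5 (step 8): P = [1, 3, 5, 8] / [2, 6, 7] / [4];  Q = [1, 2, 3, 6] / [4, 5, 8] / [7]
Final shape: (4, 3, 1).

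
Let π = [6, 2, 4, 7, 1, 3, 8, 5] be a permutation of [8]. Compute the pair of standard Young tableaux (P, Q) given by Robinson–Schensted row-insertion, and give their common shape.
P = [1, 3, 5, 8] / [2, 4, 7] / [6];  Q = [1, 3, 4, 7] / [2, 6, 8] / [5];  common shape = (4, 3, 1)

Row-insert the values π_1, π_2, … into P one at a time, bumping the leftmost entry strictly greater than the inserted value down to the next row. The recording tableau Q records, in position (i, j), the step at which that cell was added to P.
  Insert 6 (step 1): P = [6];  Q = [1]
  Insert 2 (step 2): P = [2] / [6];  Q = [1] / [2]
  Insert 4 (step 3): P = [2, 4] / [6];  Q = [1, 3] / [2]
  Insert 7 (step 4): P = [2, 4, 7] / [6];  Q = [1, 3, 4] / [2]
  Insert 1 (step 5): P = [1, 4, 7] / [2] / [6];  Q = [1, 3, 4] / [2] / [5]
  Insert 3 (step 6): P = [1, 3, 7] / [2, 4] / [6];  Q = [1, 3, 4] / [2, 6] / [5]
  Insert 8 (step 7): P = [1, 3, 7, 8] / [2, 4] / [6];  Q = [1, 3, 4, 7] / [2, 6] / [5]
  Insert 5 (step 8): P = [1, 3, 5, 8] / [2, 4, 7] / [6];  Q = [1, 3, 4, 7] / [2, 6, 8] / [5]
Final shape: (4, 3, 1).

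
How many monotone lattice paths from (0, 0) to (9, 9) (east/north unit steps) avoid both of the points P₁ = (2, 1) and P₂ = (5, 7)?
Number of paths = 21215

Inclusion–exclusion. Total paths: C(18, 9) = 48620. Through P₁: C(3, 2)·C(15, 7) = 19305. Through P₂: C(12, 5)·C(6, 4) = 11880. Since P₁ is strictly southwest of P₂, a monotone path through both must visit P₁ then P₂; paths through both = C(3, 2)·C(9, 3)·C(6, 4) = 3780. Avoid both = 48620 − 19305 − 11880 + 3780 = 21215.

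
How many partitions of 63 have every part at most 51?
p(63, parts ≤ 51) = 1505304

Use the recurrence p(n, m) = p(n, m−1) + p(n−m, m): either the largest part is < m (count p(n, m−1)) or the largest part is exactly m (remove one copy of m, count p(n−m, m)). With p(0, ·) = 1 this gives p(63, parts ≤ 51) = 1505304. (By conjugating Young diagrams, this also counts partitions of 63 into at most 51 parts.)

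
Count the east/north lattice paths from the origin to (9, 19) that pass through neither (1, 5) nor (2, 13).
Number of paths = 4900764

Inclusion–exclusion. Total paths: C(28, 9) = 6906900. Through P₁: C(6, 1)·C(22, 8) = 1918620. Through P₂: C(15, 2)·C(13, 7) = 180180. Since P₁ is strictly southwest of P₂, a monotone path through both must visit P₁ then P₂; paths through both = C(6, 1)·C(9, 1)·C(13, 7) = 92664. Avoid both = 6906900 − 1918620 − 180180 + 92664 = 4900764.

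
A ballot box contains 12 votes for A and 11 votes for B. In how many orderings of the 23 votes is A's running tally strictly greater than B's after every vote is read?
Strict-lead orderings = 58786

Total orderings of the 23 votes with 12 for A: C(23, 12) = 1352078. By the Bertrand ballot formula (Cycle Lemma / reflection principle), the number of orderings in which A is strictly ahead of B throughout is (p − q)/(p + q) · C(p + q, p) = (12 − 11)/(12 + 11) · 1352078 = 58786.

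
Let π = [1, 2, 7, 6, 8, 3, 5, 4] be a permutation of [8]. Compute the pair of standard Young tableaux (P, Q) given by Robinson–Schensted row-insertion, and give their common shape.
P = [1, 2, 3, 4] / [5, 8] / [6] / [7];  Q = [1, 2, 3, 5] / [4, 7] / [6] / [8];  common shape = (4, 2, 1, 1)

Row-insert the values π_1, π_2, … into P one at a time, bumping the leftmost entry strictly greater than the inserted value down to the next row. The recording tableau Q records, in position (i, j), the step at which that cell was added to P.
  Insert 1 (step 1): P = [1];  Q = [1]
  Insert 2 (step 2): P = [1, 2];  Q = [1, 2]
  Insert 7 (step 3): P = [1, 2, 7];  Q = [1, 2, 3]
  Insert 6 (step 4): P = [1, 2, 6] / [7];  Q = [1, 2, 3] / [4]
  Insert 8 (step 5): P = [1, 2, 6, 8] / [7];  Q = [1, 2, 3, 5] / [4]
  Insert 3 (step 6): P = [1, 2, 3, 8] / [6] / [7];  Q = [1, 2, 3, 5] / [4] / [6]
  Insert 5 (step 7): P = [1, 2, 3, 5] / [6, 8] / [7];  Q = [1, 2, 3, 5] / [4, 7] / [6]
  Insert 4 (step 8): P = [1, 2, 3, 4] / [5, 8] / [6] / [7];  Q = [1, 2, 3, 5] / [4, 7] / [6] / [8]
Final shape: (4, 2, 1, 1).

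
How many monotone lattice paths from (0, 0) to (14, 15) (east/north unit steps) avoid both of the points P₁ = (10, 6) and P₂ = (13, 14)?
Number of paths = 34359080

Inclusion–exclusion. Total paths: C(29, 14) = 77558760. Through P₁: C(16, 10)·C(13, 4) = 5725720. Through P₂: C(27, 13)·C(2, 1) = 40116600. Since P₁ is strictly southwest of P₂, a monotone path through both must visit P₁ then P₂; paths through both = C(16, 10)·C(11, 3)·C(2, 1) = 2642640. Avoid both = 77558760 − 5725720 − 40116600 + 2642640 = 34359080.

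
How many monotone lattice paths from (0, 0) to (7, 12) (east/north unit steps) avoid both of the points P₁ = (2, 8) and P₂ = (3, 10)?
Number of paths = 42453

Inclusion–exclusion. Total paths: C(19, 7) = 50388. Through P₁: C(10, 2)·C(9, 5) = 5670. Through P₂: C(13, 3)·C(6, 4) = 4290. Since P₁ is strictly southwest of P₂, a monotone path through both must visit P₁ then P₂; paths through both = C(10, 2)·C(3, 1)·C(6, 4) = 2025. Avoid both = 50388 − 5670 − 4290 + 2025 = 42453.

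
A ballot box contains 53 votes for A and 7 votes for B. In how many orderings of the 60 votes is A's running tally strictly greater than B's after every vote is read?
Strict-lead orderings = 296091972

Total orderings of the 60 votes with 53 for A: C(60, 53) = 386206920. By the Bertrand ballot formula (Cycle Lemma / reflection principle), the number of orderings in which A is strictly ahead of B throughout is (p − q)/(p + q) · C(p + q, p) = (53 − 7)/(53 + 7) · 386206920 = 296091972.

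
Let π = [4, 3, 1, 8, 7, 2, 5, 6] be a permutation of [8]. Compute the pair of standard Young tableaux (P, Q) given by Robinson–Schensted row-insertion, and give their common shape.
P = [1, 2, 5, 6] / [3, 7] / [4, 8];  Q = [1, 4, 7, 8] / [2, 5] / [3, 6];  common shape = (4, 2, 2)

Row-insert the values π_1, π_2, … into P one at a time, bumping the leftmost entry strictly greater than the inserted value down to the next row. The recording tableau Q records, in position (i, j), the step at which that cell was added to P.
  Insert 4 (step 1): P = [4];  Q = [1]
  Insert 3 (step 2): P = [3] / [4];  Q = [1] / [2]
  Insert 1 (step 3): P = [1] / [3] / [4];  Q = [1] / [2] / [3]
  Insert 8 (step 4): P = [1, 8] / [3] / [4];  Q = [1, 4] / [2] / [3]
  Insert 7 (step 5): P = [1, 7] / [3, 8] / [4];  Q = [1, 4] / [2, 5] / [3]
  Insert 2 (step 6): P = [1, 2] / [3, 7] / [4, 8];  Q = [1, 4] / [2, 5] / [3, 6]
  Insert 5 (step 7): P = [1, 2, 5] / [3, 7] / [4, 8];  Q = [1, 4, 7] / [2, 5] / [3, 6]
  Insert 6 (step 8): P = [1, 2, 5, 6] / [3, 7] / [4, 8];  Q = [1, 4, 7, 8] / [2, 5] / [3, 6]
Final shape: (4, 2, 2).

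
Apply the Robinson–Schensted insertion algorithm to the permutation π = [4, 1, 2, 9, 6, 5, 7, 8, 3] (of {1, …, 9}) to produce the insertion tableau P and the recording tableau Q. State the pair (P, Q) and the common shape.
P = [1, 2, 3, 7, 8] / [4, 5] / [6] / [9];  Q = [1, 3, 4, 7, 8] / [2, 5] / [6] / [9];  common shape = (5, 2, 1, 1)

Row-insert the values π_1, π_2, … into P one at a time, bumping the leftmost entry strictly greater than the inserted value down to the next row. The recording tableau Q records, in position (i, j), the step at which that cell was added to P.
  Insert 4 (step 1): P = [4];  Q = [1]
  Insert 1 (step 2): P = [1] / [4];  Q = [1] / [2]
  Insert 2 (step 3): P = [1, 2] / [4];  Q = [1, 3] / [2]
  Insert 9 (step 4): P = [1, 2, 9] / [4];  Q = [1, 3, 4] / [2]
  Insert 6 (step 5): P = [1, 2, 6] / [4, 9];  Q = [1, 3, 4] / [2, 5]
  Insert 5 (step 6): P = [1, 2, 5] / [4, 6] / [9];  Q = [1, 3, 4] / [2, 5] / [6]
  Insert 7 (step 7): P = [1, 2, 5, 7] / [4, 6] / [9];  Q = [1, 3, 4, 7] / [2, 5] / [6]
  Insert 8 (step 8): P = [1, 2, 5, 7, 8] / [4, 6] / [9];  Q = [1, 3, 4, 7, 8] / [2, 5] / [6]
  Insert 3 (step 9): P = [1, 2, 3, 7, 8] / [4, 5] / [6] / [9];  Q = [1, 3, 4, 7, 8] / [2, 5] / [6] / [9]
Final shape: (5, 2, 1, 1).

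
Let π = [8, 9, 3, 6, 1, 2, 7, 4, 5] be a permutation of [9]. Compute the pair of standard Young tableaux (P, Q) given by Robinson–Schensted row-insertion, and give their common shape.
P = [1, 2, 4, 5] / [3, 6, 7] / [8, 9];  Q = [1, 2, 7, 9] / [3, 4, 8] / [5, 6];  common shape = (4, 3, 2)

Row-insert the values π_1, π_2, … into P one at a time, bumping the leftmost entry strictly greater than the inserted value down to the next row. The recording tableau Q records, in position (i, j), the step at which that cell was added to P.
  Insert 8 (step 1): P = [8];  Q = [1]
  Insert 9 (step 2): P = [8, 9];  Q = [1, 2]
  Insert 3 (step 3): P = [3, 9] / [8];  Q = [1, 2] / [3]
  Insert 6 (step 4): P = [3, 6] / [8, 9];  Q = [1, 2] / [3, 4]
  Insert 1 (step 5): P = [1, 6] / [3, 9] / [8];  Q = [1, 2] / [3, 4] / [5]
  Insert 2 (step 6): P = [1, 2] / [3, 6] / [8, 9];  Q = [1, 2] / [3, 4] / [5, 6]
  Insert 7 (step 7): P = [1, 2, 7] / [3, 6] / [8, 9];  Q = [1, 2, 7] / [3, 4] / [5, 6]
  Insert 4 (step 8): P = [1, 2, 4] / [3, 6, 7] / [8, 9];  Q = [1, 2, 7] / [3, 4, 8] / [5, 6]
  Insert 5 (step 9): P = [1, 2, 4, 5] / [3, 6, 7] / [8, 9];  Q = [1, 2, 7, 9] / [3, 4, 8] / [5, 6]
Final shape: (4, 3, 2).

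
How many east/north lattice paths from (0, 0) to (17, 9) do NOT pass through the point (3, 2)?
Number of paths = 1961750

Total paths from (0, 0) to (17, 9): C(26, 17) = 3124550. Paths through (3, 2): (paths (0, 0) → (3, 2)) × (paths (3, 2) → (17, 9)) = C(5, 3) · C(21, 14) = 10 · 116280 = 1162800. Avoidance count = 3124550 − 1162800 = 1961750.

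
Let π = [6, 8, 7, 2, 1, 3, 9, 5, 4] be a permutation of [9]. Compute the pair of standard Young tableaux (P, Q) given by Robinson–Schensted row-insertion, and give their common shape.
P = [1, 3, 4] / [2, 5, 9] / [6, 7] / [8];  Q = [1, 2, 7] / [3, 6, 8] / [4, 9] / [5];  common shape = (3, 3, 2, 1)

Row-insert the values π_1, π_2, … into P one at a time, bumping the leftmost entry strictly greater than the inserted value down to the next row. The recording tableau Q records, in position (i, j), the step at which that cell was added to P.
  Insert 6 (step 1): P = [6];  Q = [1]
  Insert 8 (step 2): P = [6, 8];  Q = [1, 2]
  Insert 7 (step 3): P = [6, 7] / [8];  Q = [1, 2] / [3]
  Insert 2 (step 4): P = [2, 7] / [6] / [8];  Q = [1, 2] / [3] / [4]
  Insert 1 (step 5): P = [1, 7] / [2] / [6] / [8];  Q = [1, 2] / [3] / [4] / [5]
  Insert 3 (step 6): P = [1, 3] / [2, 7] / [6] / [8];  Q = [1, 2] / [3, 6] / [4] / [5]
  Insert 9 (step 7): P = [1, 3, 9] / [2, 7] / [6] / [8];  Q = [1, 2, 7] / [3, 6] / [4] / [5]
  Insert 5 (step 8): P = [1, 3, 5] / [2, 7, 9] / [6] / [8];  Q = [1, 2, 7] / [3, 6, 8] / [4] / [5]
  Insert 4 (step 9): P = [1, 3, 4] / [2, 5, 9] / [6, 7] / [8];  Q = [1, 2, 7] / [3, 6, 8] / [4, 9] / [5]
Final shape: (3, 3, 2, 1).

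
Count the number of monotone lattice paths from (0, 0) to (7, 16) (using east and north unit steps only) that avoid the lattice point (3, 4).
Number of paths = 181457

Total paths from (0, 0) to (7, 16): C(23, 7) = 245157. Paths through (3, 4): (paths (0, 0) → (3, 4)) × (paths (3, 4) → (7, 16)) = C(7, 3) · C(16, 4) = 35 · 1820 = 63700. Avoidance count = 245157 − 63700 = 181457.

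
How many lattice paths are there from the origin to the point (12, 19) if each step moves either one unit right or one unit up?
Number of paths = 141120525

A monotone lattice path from (0, 0) to (12, 19) consists of 12 east steps and 19 north steps in some order, so it is determined by which 12 of the 31 steps are east. The count is C(31, 12) = 141120525.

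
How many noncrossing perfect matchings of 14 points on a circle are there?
C_7 = 429

These noncrossing handshakes are counted by the Catalan number C_n = (1/(n + 1)) · C(2n, n). For n = 7: C_7 = (1/8) · C(14, 7) = 3432/8 = 429.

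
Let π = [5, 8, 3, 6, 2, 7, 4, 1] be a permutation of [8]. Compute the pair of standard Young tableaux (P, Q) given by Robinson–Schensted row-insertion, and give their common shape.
P = [1, 4, 7] / [2, 6] / [3, 8] / [5];  Q = [1, 2, 6] / [3, 4] / [5, 7] / [8];  common shape = (3, 2, 2, 1)

Row-insert the values π_1, π_2, … into P one at a time, bumping the leftmost entry strictly greater than the inserted value down to the next row. The recording tableau Q records, in position (i, j), the step at which that cell was added to P.
  Insert 5 (step 1): P = [5];  Q = [1]
  Insert 8 (step 2): P = [5, 8];  Q = [1, 2]
  Insert 3 (step 3): P = [3, 8] / [5];  Q = [1, 2] / [3]
  Insert 6 (step 4): P = [3, 6] / [5, 8];  Q = [1, 2] / [3, 4]
  Insert 2 (step 5): P = [2, 6] / [3, 8] / [5];  Q = [1, 2] / [3, 4] / [5]
  Insert 7 (step 6): P = [2, 6, 7] / [3, 8] / [5];  Q = [1, 2, 6] / [3, 4] / [5]
  Insert 4 (step 7): P = [2, 4, 7] / [3, 6] / [5, 8];  Q = [1, 2, 6] / [3, 4] / [5, 7]
  Insert 1 (step 8): P = [1, 4, 7] / [2, 6] / [3, 8] / [5];  Q = [1, 2, 6] / [3, 4] / [5, 7] / [8]
Final shape: (3, 2, 2, 1).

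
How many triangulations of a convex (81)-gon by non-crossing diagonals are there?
C_79 = 289450081175264899454283846029490767264392230

These polygon triangulations are counted by the Catalan number C_n = (1/(n + 1)) · C(2n, n). For n = 79: C_79 = (1/80) · C(158, 79) = 23156006494021191956342707682359261381151378400/80 = 289450081175264899454283846029490767264392230.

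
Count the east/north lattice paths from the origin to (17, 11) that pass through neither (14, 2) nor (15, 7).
Number of paths = 18900420

Inclusion–exclusion. Total paths: C(28, 17) = 21474180. Through P₁: C(16, 14)·C(12, 3) = 26400. Through P₂: C(22, 15)·C(6, 2) = 2558160. Since P₁ is strictly southwest of P₂, a monotone path through both must visit P₁ then P₂; paths through both = C(16, 14)·C(6, 1)·C(6, 2) = 10800. Avoid both = 21474180 − 26400 − 2558160 + 10800 = 18900420.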